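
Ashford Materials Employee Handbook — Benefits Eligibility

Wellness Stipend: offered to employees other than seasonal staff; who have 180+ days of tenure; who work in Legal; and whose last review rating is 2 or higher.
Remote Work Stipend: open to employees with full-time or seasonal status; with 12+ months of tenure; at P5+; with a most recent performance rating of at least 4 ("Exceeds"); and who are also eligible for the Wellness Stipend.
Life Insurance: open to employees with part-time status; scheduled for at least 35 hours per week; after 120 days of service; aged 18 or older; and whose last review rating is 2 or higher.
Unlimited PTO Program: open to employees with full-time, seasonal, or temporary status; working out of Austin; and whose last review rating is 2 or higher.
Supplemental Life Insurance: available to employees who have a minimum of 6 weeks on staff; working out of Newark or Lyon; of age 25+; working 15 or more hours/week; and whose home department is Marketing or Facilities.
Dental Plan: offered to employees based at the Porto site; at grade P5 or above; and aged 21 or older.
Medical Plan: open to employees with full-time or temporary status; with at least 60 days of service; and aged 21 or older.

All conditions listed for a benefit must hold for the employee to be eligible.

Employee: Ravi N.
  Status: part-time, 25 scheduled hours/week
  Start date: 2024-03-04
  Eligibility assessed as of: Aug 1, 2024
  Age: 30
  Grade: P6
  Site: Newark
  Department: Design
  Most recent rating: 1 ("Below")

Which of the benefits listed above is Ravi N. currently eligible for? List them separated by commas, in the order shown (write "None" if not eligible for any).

Service from 2024-03-04 to Aug 1, 2024: 150 days.
Wellness Stipend — status part-time ✓ (not excluded); service 150 days < 180 days ✗ → not eligible.
Remote Work Stipend — status part-time ✗ (requires full-time or seasonal) → not eligible.
Life Insurance — status part-time ✓; 25 hrs/wk < 35 ✗ → not eligible.
Unlimited PTO Program — status part-time ✗ (requires full-time, seasonal, or temporary) → not eligible.
Supplemental Life Insurance — service 150 days ≥ 6 weeks (≈42 days) ✓; site Newark ✓; age 30 ≥ 25 ✓; 25 hrs/wk ≥ 15 ✓; dept Design ✗ → not eligible.
Dental Plan — site Newark ✗ (not Porto) → not eligible.
Medical Plan — status part-time ✗ (requires full-time or temporary) → not eligible.

None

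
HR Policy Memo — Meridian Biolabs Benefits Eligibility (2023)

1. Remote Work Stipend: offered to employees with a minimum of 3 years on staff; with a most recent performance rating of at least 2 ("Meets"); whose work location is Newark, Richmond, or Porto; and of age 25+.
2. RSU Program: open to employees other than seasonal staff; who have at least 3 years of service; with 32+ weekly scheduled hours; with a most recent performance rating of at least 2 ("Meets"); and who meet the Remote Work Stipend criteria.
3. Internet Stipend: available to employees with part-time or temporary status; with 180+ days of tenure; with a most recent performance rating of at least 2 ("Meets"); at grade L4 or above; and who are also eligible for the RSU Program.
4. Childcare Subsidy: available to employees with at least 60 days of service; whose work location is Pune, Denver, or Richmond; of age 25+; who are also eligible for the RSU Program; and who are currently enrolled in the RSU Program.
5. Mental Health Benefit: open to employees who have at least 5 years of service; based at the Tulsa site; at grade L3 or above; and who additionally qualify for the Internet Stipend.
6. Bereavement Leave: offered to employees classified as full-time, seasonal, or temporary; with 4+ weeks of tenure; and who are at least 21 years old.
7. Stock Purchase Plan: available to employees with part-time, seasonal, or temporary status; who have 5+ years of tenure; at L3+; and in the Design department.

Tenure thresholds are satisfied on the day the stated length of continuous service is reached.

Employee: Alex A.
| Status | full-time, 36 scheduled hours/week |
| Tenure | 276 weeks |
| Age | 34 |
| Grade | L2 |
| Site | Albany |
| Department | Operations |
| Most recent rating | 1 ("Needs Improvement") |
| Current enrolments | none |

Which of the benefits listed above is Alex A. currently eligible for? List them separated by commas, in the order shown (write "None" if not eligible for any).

Remote Work Stipend — service 276 weeks ≥ 3 years (≈1095 days) ✓; rating 1 < 2 ✗ → not eligible.
RSU Program — status full-time ✓ (not excluded); service 276 weeks ≥ 3 years (≈1095 days) ✓; 36 hrs/wk ≥ 32 ✓; rating 1 < 2 ✗ → not eligible.
Internet Stipend — status full-time ✗ (requires part-time or temporary) → not eligible.
Childcare Subsidy — service 276 weeks ≥ 60 days ✓; site Albany ✗ (not Pune, Denver, or Richmond) → not eligible.
Mental Health Benefit — service 276 weeks ≥ 5 years (≈1825 days) ✓; site Albany ✗ (not Tulsa) → not eligible.
Bereavement Leave — status full-time ✓; service 276 weeks ≥ 4 weeks ✓; age 34 ≥ 21 ✓ → eligible.
Stock Purchase Plan — status full-time ✗ (requires part-time, seasonal, or temporary) → not eligible.

Bereavement Leave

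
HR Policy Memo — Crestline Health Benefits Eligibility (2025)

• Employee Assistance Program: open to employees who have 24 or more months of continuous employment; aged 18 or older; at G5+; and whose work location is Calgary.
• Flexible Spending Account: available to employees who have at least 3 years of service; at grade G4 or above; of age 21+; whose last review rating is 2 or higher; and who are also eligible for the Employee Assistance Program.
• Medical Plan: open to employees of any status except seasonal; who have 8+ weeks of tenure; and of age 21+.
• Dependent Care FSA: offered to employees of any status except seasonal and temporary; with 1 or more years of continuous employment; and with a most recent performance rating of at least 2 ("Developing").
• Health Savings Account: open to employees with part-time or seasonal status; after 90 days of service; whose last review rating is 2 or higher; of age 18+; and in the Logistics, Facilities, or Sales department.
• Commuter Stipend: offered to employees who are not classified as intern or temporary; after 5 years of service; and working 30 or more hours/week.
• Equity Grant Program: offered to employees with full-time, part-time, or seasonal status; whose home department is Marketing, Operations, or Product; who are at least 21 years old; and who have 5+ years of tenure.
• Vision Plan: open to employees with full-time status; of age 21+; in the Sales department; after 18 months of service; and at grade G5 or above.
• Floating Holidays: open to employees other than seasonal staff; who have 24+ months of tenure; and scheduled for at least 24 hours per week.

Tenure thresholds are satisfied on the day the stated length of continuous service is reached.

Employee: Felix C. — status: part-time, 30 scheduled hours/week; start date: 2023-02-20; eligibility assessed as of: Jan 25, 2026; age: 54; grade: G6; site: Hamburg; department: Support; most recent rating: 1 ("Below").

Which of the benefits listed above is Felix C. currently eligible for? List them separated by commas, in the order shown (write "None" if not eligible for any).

Service from 2023-02-20 to Jan 25, 2026: 1070 days.
Employee Assistance Program — service 1070 days ≥ 24 months (≈720 days) ✓; age 54 ≥ 18 ✓; grade G6 ≥ G5 ✓; site Hamburg ✗ (not Calgary) → not eligible.
Flexible Spending Account — service 1070 days < 3 years (≈1095 days) ✗ → not eligible.
Medical Plan — status part-time ✓ (not excluded); service 1070 days ≥ 8 weeks (≈56 days) ✓; age 54 ≥ 21 ✓ → eligible.
Dependent Care FSA — status part-time ✓ (not excluded); service 1070 days ≥ 1 year (≈365 days) ✓; rating 1 < 2 ✗ → not eligible.
Health Savings Account — status part-time ✓; service 1070 days ≥ 90 days ✓; rating 1 < 2 ✗ → not eligible.
Commuter Stipend — status part-time ✓ (not excluded); service 1070 days < 5 years (≈1825 days) ✗ → not eligible.
Equity Grant Program — status part-time ✓; dept Support ✗ → not eligible.
Vision Plan — status part-time ✗ (requires full-time) → not eligible.
Floating Holidays — status part-time ✓ (not excluded); service 1070 days ≥ 24 months (≈720 days) ✓; 30 hrs/wk ≥ 24 ✓ → eligible.

Medical Plan, Floating Holidays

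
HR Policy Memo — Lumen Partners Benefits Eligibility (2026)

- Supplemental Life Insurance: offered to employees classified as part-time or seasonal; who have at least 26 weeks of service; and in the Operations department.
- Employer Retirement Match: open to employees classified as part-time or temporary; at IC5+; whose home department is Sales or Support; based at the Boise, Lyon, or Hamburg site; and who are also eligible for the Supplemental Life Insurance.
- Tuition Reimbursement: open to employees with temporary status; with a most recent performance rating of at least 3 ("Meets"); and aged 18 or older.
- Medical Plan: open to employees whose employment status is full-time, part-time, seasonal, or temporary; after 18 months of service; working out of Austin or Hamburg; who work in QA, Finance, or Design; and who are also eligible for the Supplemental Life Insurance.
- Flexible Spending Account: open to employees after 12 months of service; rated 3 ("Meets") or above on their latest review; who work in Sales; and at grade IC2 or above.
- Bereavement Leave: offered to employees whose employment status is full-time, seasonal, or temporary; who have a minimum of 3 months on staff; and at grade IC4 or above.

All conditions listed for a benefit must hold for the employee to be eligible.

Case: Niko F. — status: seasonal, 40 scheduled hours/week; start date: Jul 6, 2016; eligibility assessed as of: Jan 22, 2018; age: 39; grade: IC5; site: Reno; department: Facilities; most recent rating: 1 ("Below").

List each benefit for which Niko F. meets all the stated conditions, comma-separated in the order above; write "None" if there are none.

Bereavement Leave

Service from Jul 6, 2016 to Jan 22, 2018: 565 days.
Supplemental Life Insurance — status seasonal ✓; service 565 days ≥ 26 weeks (≈182 days) ✓; dept Facilities ✗ → not eligible.
Employer Retirement Match — status seasonal ✗ (requires part-time or temporary) → not eligible.
Tuition Reimbursement — status seasonal ✗ (requires temporary) → not eligible.
Medical Plan — status seasonal ✓; service 565 days ≥ 18 months (≈540 days) ✓; site Reno ✗ (not Austin or Hamburg) → not eligible.
Flexible Spending Account — service 565 days ≥ 12 months (≈360 days) ✓; rating 1 < 3 ✗ → not eligible.
Bereavement Leave — status seasonal ✓; service 565 days ≥ 3 months (≈90 days) ✓; grade IC5 ≥ IC4 ✓ → eligible.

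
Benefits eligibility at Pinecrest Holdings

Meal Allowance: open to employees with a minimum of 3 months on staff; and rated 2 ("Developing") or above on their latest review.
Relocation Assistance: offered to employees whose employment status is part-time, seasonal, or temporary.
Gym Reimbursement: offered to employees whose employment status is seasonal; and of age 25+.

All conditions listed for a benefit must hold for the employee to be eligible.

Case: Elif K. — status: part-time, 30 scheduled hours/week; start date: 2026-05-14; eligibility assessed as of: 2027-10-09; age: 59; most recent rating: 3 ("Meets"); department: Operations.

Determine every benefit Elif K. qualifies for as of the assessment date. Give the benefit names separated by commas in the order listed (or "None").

Service from 2026-05-14 to 2027-10-09: 513 days.
Meal Allowance — service 513 days ≥ 3 months (≈90 days) ✓; rating 3 ≥ 2 ✓ → eligible.
Relocation Assistance — status part-time ✓ → eligible.
Gym Reimbursement — status part-time ✗ (requires seasonal) → not eligible.

Meal Allowance, Relocation Assistance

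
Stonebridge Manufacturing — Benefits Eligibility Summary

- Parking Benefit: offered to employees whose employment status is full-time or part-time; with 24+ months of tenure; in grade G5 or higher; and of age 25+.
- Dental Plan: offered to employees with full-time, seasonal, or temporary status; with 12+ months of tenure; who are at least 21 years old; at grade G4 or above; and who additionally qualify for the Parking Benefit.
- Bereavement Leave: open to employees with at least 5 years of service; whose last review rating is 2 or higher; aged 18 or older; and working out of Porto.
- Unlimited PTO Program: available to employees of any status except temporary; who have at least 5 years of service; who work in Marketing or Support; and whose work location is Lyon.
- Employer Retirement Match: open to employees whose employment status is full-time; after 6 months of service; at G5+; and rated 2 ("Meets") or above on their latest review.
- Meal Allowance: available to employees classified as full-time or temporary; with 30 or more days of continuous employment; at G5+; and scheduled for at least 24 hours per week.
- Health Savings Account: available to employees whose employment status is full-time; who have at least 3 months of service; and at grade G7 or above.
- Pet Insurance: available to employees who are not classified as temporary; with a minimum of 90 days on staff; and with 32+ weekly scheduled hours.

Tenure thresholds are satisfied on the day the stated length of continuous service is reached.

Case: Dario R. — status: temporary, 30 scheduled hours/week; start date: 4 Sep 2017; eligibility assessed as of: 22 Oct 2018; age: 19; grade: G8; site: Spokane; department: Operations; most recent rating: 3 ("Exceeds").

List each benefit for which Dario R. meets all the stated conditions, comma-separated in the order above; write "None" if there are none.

Meal Allowance

Service from 4 Sep 2017 to 22 Oct 2018: 413 days.
Parking Benefit — status temporary ✗ (requires full-time or part-time) → not eligible.
Dental Plan — status temporary ✓; service 413 days ≥ 12 months (≈360 days) ✓; age 19 < 21 ✗ → not eligible.
Bereavement Leave — service 413 days < 5 years (≈1825 days) ✗ → not eligible.
Unlimited PTO Program — status temporary ✗ (excluded) → not eligible.
Employer Retirement Match — status temporary ✗ (requires full-time) → not eligible.
Meal Allowance — status temporary ✓; service 413 days ≥ 30 days ✓; grade G8 ≥ G5 ✓; 30 hrs/wk ≥ 24 ✓ → eligible.
Health Savings Account — status temporary ✗ (requires full-time) → not eligible.
Pet Insurance — status temporary ✗ (excluded) → not eligible.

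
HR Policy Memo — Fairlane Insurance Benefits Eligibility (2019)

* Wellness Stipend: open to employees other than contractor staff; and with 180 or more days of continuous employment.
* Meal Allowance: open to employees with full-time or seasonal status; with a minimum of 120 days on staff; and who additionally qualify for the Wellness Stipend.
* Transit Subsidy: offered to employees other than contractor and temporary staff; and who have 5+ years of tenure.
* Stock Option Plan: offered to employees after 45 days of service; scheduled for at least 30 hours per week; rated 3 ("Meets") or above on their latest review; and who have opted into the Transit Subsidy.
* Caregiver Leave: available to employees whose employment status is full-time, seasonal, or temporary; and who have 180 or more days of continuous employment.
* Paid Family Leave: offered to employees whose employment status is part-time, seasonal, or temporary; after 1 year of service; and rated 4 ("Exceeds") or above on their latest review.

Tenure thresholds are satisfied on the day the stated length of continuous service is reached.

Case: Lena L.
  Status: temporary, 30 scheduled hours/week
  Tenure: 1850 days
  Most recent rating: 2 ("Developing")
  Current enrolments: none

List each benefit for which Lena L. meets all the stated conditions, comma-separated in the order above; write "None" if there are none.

Wellness Stipend, Caregiver Leave

Wellness Stipend — status temporary ✓ (not excluded); service 1850 days ≥ 180 days ✓ → eligible.
Meal Allowance — status temporary ✗ (requires full-time or seasonal) → not eligible.
Transit Subsidy — status temporary ✗ (excluded) → not eligible.
Stock Option Plan — service 1850 days ≥ 45 days ✓; 30 hrs/wk ≥ 30 ✓; rating 2 < 3 ✗ → not eligible.
Caregiver Leave — status temporary ✓; service 1850 days ≥ 180 days ✓ → eligible.
Paid Family Leave — status temporary ✓; service 1850 days ≥ 1 year (≈365 days) ✓; rating 2 < 4 ✗ → not eligible.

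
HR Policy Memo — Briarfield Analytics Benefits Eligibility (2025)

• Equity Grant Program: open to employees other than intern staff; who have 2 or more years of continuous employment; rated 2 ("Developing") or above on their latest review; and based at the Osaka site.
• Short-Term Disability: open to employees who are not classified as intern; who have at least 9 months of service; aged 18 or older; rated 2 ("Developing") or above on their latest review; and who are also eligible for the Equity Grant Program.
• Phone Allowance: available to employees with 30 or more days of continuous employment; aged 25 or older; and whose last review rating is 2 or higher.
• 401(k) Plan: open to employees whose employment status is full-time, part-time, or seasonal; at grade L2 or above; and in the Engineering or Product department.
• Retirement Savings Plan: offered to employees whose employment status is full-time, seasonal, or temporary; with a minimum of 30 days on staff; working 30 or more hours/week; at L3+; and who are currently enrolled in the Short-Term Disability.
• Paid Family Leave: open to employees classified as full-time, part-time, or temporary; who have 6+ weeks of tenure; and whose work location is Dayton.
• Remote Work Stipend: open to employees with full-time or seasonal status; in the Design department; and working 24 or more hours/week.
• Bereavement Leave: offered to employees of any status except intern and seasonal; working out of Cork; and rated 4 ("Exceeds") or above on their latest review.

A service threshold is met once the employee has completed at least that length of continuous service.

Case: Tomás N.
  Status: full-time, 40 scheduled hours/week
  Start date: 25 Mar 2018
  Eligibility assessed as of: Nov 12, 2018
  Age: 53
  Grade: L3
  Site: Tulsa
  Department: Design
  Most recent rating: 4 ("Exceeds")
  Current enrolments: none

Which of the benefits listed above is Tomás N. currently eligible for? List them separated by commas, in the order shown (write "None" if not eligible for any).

Phone Allowance, Remote Work Stipend

Service from 25 Mar 2018 to Nov 12, 2018: 232 days.
Equity Grant Program — status full-time ✓ (not excluded); service 232 days < 2 years (≈730 days) ✗ → not eligible.
Short-Term Disability — status full-time ✓ (not excluded); service 232 days < 9 months (≈270 days) ✗ → not eligible.
Phone Allowance — service 232 days ≥ 30 days ✓; age 53 ≥ 25 ✓; rating 4 ≥ 2 ✓ → eligible.
401(k) Plan — status full-time ✓; grade L3 ≥ L2 ✓; dept Design ✗ → not eligible.
Retirement Savings Plan — status full-time ✓; service 232 days ≥ 30 days ✓; 40 hrs/wk ≥ 30 ✓; grade L3 ≥ L3 ✓; not enrolled in Short-Term Disability ✗ → not eligible.
Paid Family Leave — status full-time ✓; service 232 days ≥ 6 weeks (≈42 days) ✓; site Tulsa ✗ (not Dayton) → not eligible.
Remote Work Stipend — status full-time ✓; dept Design ✓; 40 hrs/wk ≥ 24 ✓ → eligible.
Bereavement Leave — status full-time ✓ (not excluded); site Tulsa ✗ (not Cork) → not eligible.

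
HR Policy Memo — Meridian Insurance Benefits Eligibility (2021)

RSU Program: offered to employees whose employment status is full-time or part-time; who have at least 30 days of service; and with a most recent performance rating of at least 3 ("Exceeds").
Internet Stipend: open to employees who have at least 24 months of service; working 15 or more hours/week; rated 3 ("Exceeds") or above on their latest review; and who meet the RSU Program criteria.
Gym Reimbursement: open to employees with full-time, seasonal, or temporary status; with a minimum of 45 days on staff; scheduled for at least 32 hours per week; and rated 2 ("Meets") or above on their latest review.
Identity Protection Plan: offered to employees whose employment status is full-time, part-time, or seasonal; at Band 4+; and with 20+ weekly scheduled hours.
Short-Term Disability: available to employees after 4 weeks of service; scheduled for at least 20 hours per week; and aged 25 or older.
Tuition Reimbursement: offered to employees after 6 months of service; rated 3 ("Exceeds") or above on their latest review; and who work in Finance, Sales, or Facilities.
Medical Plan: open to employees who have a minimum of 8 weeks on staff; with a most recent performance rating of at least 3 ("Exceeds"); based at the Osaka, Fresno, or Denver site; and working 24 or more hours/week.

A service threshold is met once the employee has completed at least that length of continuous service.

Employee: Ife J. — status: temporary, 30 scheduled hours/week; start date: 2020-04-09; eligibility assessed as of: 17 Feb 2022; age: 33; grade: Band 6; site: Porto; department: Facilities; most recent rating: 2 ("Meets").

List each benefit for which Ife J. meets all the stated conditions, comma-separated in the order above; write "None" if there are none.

Service from 2020-04-09 to 17 Feb 2022: 679 days.
RSU Program — status temporary ✗ (requires full-time or part-time) → not eligible.
Internet Stipend — service 679 days < 24 months (≈720 days) ✗ → not eligible.
Gym Reimbursement — status temporary ✓; service 679 days ≥ 45 days ✓; 30 hrs/wk < 32 ✗ → not eligible.
Identity Protection Plan — status temporary ✗ (requires full-time, part-time, or seasonal) → not eligible.
Short-Term Disability — service 679 days ≥ 4 weeks (≈28 days) ✓; 30 hrs/wk ≥ 20 ✓; age 33 ≥ 25 ✓ → eligible.
Tuition Reimbursement — service 679 days ≥ 6 months (≈180 days) ✓; rating 2 < 3 ✗ → not eligible.
Medical Plan — service 679 days ≥ 8 weeks (≈56 days) ✓; rating 2 < 3 ✗ → not eligible.

Short-Term Disability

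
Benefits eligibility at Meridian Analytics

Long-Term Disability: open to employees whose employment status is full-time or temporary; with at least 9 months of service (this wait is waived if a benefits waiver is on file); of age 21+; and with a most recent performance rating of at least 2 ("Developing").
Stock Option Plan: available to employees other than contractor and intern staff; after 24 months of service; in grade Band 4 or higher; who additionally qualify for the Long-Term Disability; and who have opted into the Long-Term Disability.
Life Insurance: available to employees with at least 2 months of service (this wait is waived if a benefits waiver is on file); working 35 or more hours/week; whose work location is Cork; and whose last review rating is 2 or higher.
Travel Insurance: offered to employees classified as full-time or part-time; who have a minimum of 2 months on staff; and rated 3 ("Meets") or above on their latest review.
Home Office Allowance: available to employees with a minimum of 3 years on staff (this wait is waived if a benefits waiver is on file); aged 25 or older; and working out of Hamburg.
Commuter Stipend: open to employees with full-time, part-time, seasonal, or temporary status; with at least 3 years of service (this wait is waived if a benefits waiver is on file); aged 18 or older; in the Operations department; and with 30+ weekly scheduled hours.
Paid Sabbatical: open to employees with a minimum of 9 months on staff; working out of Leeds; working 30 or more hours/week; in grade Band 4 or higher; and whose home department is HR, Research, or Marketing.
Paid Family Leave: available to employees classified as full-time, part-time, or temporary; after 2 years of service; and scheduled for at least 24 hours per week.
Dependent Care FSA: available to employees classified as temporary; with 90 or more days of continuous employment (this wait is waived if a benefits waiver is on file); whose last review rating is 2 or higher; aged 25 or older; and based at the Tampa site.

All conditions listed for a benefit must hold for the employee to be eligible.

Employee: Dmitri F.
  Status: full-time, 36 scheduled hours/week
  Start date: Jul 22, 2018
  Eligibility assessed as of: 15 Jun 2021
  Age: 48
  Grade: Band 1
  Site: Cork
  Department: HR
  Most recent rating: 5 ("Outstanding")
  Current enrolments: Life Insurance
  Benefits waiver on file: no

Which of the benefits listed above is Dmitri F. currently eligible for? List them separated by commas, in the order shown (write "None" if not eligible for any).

Service from Jul 22, 2018 to 15 Jun 2021: 1059 days.
Long-Term Disability — status full-time ✓; no waiver, service 1059 days ≥ 9 months (≈270 days) ✓; age 48 ≥ 21 ✓; rating 5 ≥ 2 ✓ → eligible.
Stock Option Plan — status full-time ✓ (not excluded); service 1059 days ≥ 24 months (≈720 days) ✓; grade Band 1 < Band 4 ✗ → not eligible.
Life Insurance — no waiver, service 1059 days ≥ 2 months (≈60 days) ✓; 36 hrs/wk ≥ 35 ✓; site Cork ✓; rating 5 ≥ 2 ✓ → eligible.
Travel Insurance — status full-time ✓; service 1059 days ≥ 2 months (≈60 days) ✓; rating 5 ≥ 3 ✓ → eligible.
Home Office Allowance — no waiver, service 1059 days < 3 years (≈1095 days) ✗ → not eligible.
Commuter Stipend — status full-time ✓; no waiver, service 1059 days < 3 years (≈1095 days) ✗ → not eligible.
Paid Sabbatical — service 1059 days ≥ 9 months (≈270 days) ✓; site Cork ✗ (not Leeds) → not eligible.
Paid Family Leave — status full-time ✓; service 1059 days ≥ 2 years (≈730 days) ✓; 36 hrs/wk ≥ 24 ✓ → eligible.
Dependent Care FSA — status full-time ✗ (requires temporary) → not eligible.

Long-Term Disability, Life Insurance, Travel Insurance, Paid Family Leave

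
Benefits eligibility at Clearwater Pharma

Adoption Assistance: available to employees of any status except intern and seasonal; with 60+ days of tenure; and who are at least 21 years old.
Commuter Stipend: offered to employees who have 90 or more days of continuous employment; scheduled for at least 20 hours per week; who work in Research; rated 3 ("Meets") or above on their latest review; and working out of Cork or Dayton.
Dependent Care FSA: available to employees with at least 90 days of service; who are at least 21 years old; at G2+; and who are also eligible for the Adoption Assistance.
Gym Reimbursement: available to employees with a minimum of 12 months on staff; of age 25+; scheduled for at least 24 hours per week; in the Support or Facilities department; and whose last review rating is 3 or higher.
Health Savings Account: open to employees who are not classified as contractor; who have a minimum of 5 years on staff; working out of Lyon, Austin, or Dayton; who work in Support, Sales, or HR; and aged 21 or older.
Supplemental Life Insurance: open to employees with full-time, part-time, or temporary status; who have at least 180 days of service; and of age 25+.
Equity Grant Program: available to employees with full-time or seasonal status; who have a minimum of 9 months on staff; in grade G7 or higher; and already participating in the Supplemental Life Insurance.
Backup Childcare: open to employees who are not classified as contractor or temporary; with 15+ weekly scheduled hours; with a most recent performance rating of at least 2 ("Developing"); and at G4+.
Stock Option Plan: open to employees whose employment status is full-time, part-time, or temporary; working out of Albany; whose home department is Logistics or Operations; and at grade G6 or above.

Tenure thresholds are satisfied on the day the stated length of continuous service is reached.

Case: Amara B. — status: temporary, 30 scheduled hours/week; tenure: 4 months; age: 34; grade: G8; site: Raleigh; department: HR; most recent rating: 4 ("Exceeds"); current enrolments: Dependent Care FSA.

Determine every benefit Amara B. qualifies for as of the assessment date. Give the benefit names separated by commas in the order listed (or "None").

Adoption Assistance, Dependent Care FSA

Adoption Assistance — status temporary ✓ (not excluded); service 4 months ≥ 60 days ✓; age 34 ≥ 21 ✓ → eligible.
Commuter Stipend — service 4 months ≥ 90 days ✓; 30 hrs/wk ≥ 20 ✓; dept HR ✗ → not eligible.
Dependent Care FSA — service 4 months ≥ 90 days ✓; age 34 ≥ 21 ✓; grade G8 ≥ G2 ✓; eligible for Adoption Assistance ✓ → eligible.
Gym Reimbursement — service 4 months < 12 months ✗ → not eligible.
Health Savings Account — status temporary ✓ (not excluded); service 4 months < 5 years (≈1825 days) ✗ → not eligible.
Supplemental Life Insurance — status temporary ✓; service 4 months < 180 days ✗ → not eligible.
Equity Grant Program — status temporary ✗ (requires full-time or seasonal) → not eligible.
Backup Childcare — status temporary ✗ (excluded) → not eligible.
Stock Option Plan — status temporary ✓; site Raleigh ✗ (not Albany) → not eligible.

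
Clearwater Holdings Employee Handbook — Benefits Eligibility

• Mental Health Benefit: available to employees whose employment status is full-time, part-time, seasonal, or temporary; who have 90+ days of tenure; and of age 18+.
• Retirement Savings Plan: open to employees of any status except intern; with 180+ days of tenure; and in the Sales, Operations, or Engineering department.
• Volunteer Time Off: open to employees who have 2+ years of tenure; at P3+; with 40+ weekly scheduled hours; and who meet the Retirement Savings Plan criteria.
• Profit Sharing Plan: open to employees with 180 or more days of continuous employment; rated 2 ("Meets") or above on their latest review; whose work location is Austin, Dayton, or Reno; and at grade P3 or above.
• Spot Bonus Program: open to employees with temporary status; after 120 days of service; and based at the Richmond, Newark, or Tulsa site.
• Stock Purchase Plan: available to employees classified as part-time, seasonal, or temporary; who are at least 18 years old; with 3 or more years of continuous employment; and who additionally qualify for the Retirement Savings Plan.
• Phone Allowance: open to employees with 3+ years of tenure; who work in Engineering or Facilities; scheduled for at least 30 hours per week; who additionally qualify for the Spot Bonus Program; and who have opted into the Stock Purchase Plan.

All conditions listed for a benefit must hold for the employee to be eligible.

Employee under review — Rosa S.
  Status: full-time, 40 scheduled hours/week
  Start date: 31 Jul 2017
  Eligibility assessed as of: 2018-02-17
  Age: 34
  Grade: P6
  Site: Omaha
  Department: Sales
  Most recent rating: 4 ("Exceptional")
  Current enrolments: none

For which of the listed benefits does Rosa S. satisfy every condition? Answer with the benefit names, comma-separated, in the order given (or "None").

Service from 31 Jul 2017 to 2018-02-17: 201 days.
Mental Health Benefit — status full-time ✓; service 201 days ≥ 90 days ✓; age 34 ≥ 18 ✓ → eligible.
Retirement Savings Plan — status full-time ✓ (not excluded); service 201 days ≥ 180 days ✓; dept Sales ✓ → eligible.
Volunteer Time Off — service 201 days < 2 years (≈730 days) ✗ → not eligible.
Profit Sharing Plan — service 201 days ≥ 180 days ✓; rating 4 ≥ 2 ✓; site Omaha ✗ (not Austin, Dayton, or Reno) → not eligible.
Spot Bonus Program — status full-time ✗ (requires temporary) → not eligible.
Stock Purchase Plan — status full-time ✗ (requires part-time, seasonal, or temporary) → not eligible.
Phone Allowance — service 201 days < 3 years (≈1095 days) ✗ → not eligible.

Mental Health Benefit, Retirement Savings Plan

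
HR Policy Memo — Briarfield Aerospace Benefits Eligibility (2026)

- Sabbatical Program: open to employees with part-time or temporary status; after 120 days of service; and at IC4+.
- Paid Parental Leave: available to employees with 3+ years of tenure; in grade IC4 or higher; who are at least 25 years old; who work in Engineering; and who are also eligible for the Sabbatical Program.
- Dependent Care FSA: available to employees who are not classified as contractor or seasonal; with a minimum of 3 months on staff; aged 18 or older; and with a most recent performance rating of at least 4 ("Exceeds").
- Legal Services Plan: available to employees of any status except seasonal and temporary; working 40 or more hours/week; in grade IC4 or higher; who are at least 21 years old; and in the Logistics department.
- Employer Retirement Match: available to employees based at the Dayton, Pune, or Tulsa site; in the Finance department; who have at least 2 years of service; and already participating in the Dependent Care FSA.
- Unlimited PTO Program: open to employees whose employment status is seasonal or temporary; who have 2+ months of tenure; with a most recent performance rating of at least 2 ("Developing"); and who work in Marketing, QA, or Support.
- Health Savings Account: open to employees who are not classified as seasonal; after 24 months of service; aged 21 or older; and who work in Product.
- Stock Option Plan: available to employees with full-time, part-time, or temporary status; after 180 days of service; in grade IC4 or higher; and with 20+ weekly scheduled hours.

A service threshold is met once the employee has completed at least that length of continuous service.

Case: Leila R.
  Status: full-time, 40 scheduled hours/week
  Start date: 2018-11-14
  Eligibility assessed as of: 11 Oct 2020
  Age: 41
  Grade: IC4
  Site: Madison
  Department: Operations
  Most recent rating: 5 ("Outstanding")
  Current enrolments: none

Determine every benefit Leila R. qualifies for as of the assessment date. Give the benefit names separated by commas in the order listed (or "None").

Dependent Care FSA, Stock Option Plan

Service from 2018-11-14 to 11 Oct 2020: 697 days.
Sabbatical Program — status full-time ✗ (requires part-time or temporary) → not eligible.
Paid Parental Leave — service 697 days < 3 years (≈1095 days) ✗ → not eligible.
Dependent Care FSA — status full-time ✓ (not excluded); service 697 days ≥ 3 months (≈90 days) ✓; age 41 ≥ 18 ✓; rating 5 ≥ 4 ✓ → eligible.
Legal Services Plan — status full-time ✓ (not excluded); 40 hrs/wk ≥ 40 ✓; grade IC4 ≥ IC4 ✓; age 41 ≥ 21 ✓; dept Operations ✗ → not eligible.
Employer Retirement Match — site Madison ✗ (not Dayton, Pune, or Tulsa) → not eligible.
Unlimited PTO Program — status full-time ✗ (requires seasonal or temporary) → not eligible.
Health Savings Account — status full-time ✓ (not excluded); service 697 days < 24 months (≈720 days) ✗ → not eligible.
Stock Option Plan — status full-time ✓; service 697 days ≥ 180 days ✓; grade IC4 ≥ IC4 ✓; 40 hrs/wk ≥ 20 ✓ → eligible.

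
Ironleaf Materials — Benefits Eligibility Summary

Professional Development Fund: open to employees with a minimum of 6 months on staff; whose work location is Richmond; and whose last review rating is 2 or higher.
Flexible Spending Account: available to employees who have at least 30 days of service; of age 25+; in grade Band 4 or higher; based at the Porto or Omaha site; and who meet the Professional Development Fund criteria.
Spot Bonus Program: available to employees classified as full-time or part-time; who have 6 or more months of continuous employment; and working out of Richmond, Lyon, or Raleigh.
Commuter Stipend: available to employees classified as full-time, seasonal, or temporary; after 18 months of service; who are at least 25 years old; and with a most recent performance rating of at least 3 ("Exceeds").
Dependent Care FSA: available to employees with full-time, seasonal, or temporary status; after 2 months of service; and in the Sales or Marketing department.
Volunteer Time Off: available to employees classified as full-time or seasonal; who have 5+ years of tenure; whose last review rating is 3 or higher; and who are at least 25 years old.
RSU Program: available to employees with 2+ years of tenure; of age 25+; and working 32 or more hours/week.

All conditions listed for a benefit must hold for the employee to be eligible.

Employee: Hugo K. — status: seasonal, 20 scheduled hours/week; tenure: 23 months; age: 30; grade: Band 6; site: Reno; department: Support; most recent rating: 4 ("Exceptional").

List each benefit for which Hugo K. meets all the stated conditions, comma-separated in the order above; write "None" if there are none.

Professional Development Fund — service 23 months ≥ 6 months ✓; site Reno ✗ (not Richmond) → not eligible.
Flexible Spending Account — service 23 months ≥ 30 days ✓; age 30 ≥ 25 ✓; grade Band 6 ≥ Band 4 ✓; site Reno ✗ (not Porto or Omaha) → not eligible.
Spot Bonus Program — status seasonal ✗ (requires full-time or part-time) → not eligible.
Commuter Stipend — status seasonal ✓; service 23 months ≥ 18 months ✓; age 30 ≥ 25 ✓; rating 4 ≥ 3 ✓ → eligible.
Dependent Care FSA — status seasonal ✓; service 23 months ≥ 2 months ✓; dept Support ✗ → not eligible.
Volunteer Time Off — status seasonal ✓; service 23 months < 5 years (≈1825 days) ✗ → not eligible.
RSU Program — service 23 months < 2 years (≈730 days) ✗ → not eligible.

Commuter Stipend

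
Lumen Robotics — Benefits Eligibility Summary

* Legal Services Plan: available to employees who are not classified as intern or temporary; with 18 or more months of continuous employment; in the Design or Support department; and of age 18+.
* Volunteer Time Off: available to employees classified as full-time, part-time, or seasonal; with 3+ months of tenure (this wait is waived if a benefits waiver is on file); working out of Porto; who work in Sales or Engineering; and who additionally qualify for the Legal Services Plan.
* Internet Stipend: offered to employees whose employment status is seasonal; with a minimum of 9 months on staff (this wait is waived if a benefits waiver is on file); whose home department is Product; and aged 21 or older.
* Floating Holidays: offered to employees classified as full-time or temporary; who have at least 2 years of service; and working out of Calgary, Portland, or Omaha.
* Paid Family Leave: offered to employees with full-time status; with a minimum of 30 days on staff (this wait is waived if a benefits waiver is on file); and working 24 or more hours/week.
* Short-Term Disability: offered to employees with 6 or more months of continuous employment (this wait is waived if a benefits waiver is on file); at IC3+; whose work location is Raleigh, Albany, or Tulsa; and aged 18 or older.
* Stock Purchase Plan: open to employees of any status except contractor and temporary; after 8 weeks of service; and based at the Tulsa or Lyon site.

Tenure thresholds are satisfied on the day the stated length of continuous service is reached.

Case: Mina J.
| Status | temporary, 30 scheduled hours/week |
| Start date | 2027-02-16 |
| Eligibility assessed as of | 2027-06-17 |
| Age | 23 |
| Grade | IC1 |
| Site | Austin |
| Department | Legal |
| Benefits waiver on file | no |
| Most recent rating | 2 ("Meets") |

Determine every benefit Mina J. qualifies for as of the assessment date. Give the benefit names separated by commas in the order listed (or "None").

None

Service from 2027-02-16 to 2027-06-17: 121 days.
Legal Services Plan — status temporary ✗ (excluded) → not eligible.
Volunteer Time Off — status temporary ✗ (requires full-time, part-time, or seasonal) → not eligible.
Internet Stipend — status temporary ✗ (requires seasonal) → not eligible.
Floating Holidays — status temporary ✓; service 121 days < 2 years (≈730 days) ✗ → not eligible.
Paid Family Leave — status temporary ✗ (requires full-time) → not eligible.
Short-Term Disability — no waiver, service 121 days < 6 months (≈180 days) ✗ → not eligible.
Stock Purchase Plan — status temporary ✗ (excluded) → not eligible.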